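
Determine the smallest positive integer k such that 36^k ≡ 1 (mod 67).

The order of 36 must divide φ(67) = 67 − 1 = 66 = 2 · 3 · 11.
Divisors of 66: 1, 2, 3, 6, 11, 22, 33, 66.
Compute 36^d (mod 67) for the divisors d until we hit 1:
36^1 ≡ 36 (mod 67)
36^2 ≡ 23 (mod 67)
36^3 ≡ 24 (mod 67)
36^6 ≡ 40 (mod 67)
36^11 ≡ 37 (mod 67)
36^22 ≡ 29 (mod 67)
36^33 ≡ 1 (mod 67) ✓
So ord_67(36) = 33.

33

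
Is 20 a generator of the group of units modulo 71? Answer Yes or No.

No

φ(71) = 71 − 1 = 70 = 2 · 5 · 7.
20 is a primitive root mod 71 iff 20^(φ(71)/q) ≢ 1 for every prime q | φ(71), i.e. q ∈ {2, 5, 7}.
20^35 ≡ 1 (mod 71)  [q = 2: ≡ 1 ✗]
20^14 ≡ 1 (mod 71)  [q = 5: ≡ 1 ✗]
20^10 ≡ 48 (mod 71)  [q = 7: ≢ 1 ✓]
Since 20^35 ≡ 1, the order of 20 divides 35 < 70, so 20 is not a primitive root.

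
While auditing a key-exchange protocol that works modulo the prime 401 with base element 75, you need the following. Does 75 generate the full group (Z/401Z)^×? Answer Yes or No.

Yes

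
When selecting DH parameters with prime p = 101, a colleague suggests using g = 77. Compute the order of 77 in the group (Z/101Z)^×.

ord(77) | φ(101) = 101 − 1 = 100 = 2^2 · 5^2.
Divisors of 100: 1, 2, 4, 5, 10, 20, 25, 50, 100.
Evaluate successive powers at the divisors of 100:
77^1 ≡ 77 (mod 101)
77^2 ≡ 71 (mod 101)
77^4 ≡ 92 (mod 101)
77^5 ≡ 14 (mod 101)
77^10 ≡ 95 (mod 101)
77^20 ≡ 36 (mod 101)
77^25 ≡ 100 (mod 101)
77^50 ≡ 1 (mod 101) ✓
The smallest such exponent is 50, so the order of 77 is 50.

50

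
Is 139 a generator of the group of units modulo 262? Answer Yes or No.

Yes

φ(262) = φ(2)·φ(131) = 1·130 = 130 = 2 · 5 · 13.
It suffices to check that the order of 139 is not a proper divisor of 130: compute 139^(130/q) for q ∈ {2, 5, 13}.
139^65 ≡ 261 (mod 262)  [q = 2: ≢ 1 ✓]
139^26 ≡ 61 (mod 262)  [q = 5: ≢ 1 ✓]
139^10 ≡ 193 (mod 262)  [q = 13: ≢ 1 ✓]
None equal 1, so ord_262(139) = 130: 139 is a primitive root.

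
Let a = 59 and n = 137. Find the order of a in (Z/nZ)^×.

17

Since 59 ∈ (Z/137Z)^×, its order divides φ(137) = 137 − 1 = 136 = 2^3 · 17.
Divisors of 136: 1, 2, 4, 8, 17, 34, 68, 136.
Test each divisor d:
59^1 ≡ 59
59^2 ≡ 56
59^4 ≡ 122
59^8 ≡ 88
59^17 ≡ 1
So ord_137(59) = 17.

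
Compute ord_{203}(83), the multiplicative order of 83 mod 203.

14

By Lagrange's theorem, ord_203(83) divides φ(203) = φ(7·29) = (7−1)·(29−1) = 6·28 = 168 = 2^3 · 3 · 7.
Divisors of 168: 1, 2, 3, 4, 6, 7, 8, 12, 14, 21, 24, 28, 42, 56, 84, 168.
Compute 83^d (mod 203) for the divisors d until we hit 1:
83^1 ≡ 83
83^2 ≡ 190
83^3 ≡ 139
83^4 ≡ 169
83^6 ≡ 36
83^7 ≡ 146
83^8 ≡ 141
83^12 ≡ 78
83^14 ≡ 1
So ord_203(83) = 14.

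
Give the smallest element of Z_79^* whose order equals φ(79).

φ(79) = 79 − 1 = 78 = 2 · 3 · 13.
Test candidates g = 2, 3, … against the prime factors q ∈ {2, 3, 13} of φ(79): g is a generator iff g^(78/q) ≢ 1 for every such q.
g = 2: 2^39 ≡ 1 — hits 1, so not a primitive root.
g = 3: 3^39 ≡ 78; 3^26 ≡ 23; 3^6 ≡ 18 — none is 1, so 3 is a primitive root.
The smallest primitive root modulo 79 is 3.

3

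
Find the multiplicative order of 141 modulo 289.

By Lagrange's theorem, ord_289(141) divides φ(289) = φ(17^2) = 17·(17−1) = 272 = 2^4 · 17.
Divisors of 272: 1, 2, 4, 8, 16, 17, 34, 68, 136, 272.
Evaluate successive powers at the divisors of 272:
141^1 ≡ 141
141^2 ≡ 229
141^4 ≡ 132
141^8 ≡ 84
141^16 ≡ 120
141^17 ≡ 158
141^34 ≡ 110
141^68 ≡ 251
141^136 ≡ 288
141^272 ≡ 1
Hence ord(141) = 272.

272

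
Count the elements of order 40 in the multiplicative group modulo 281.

φ(281) = 281 − 1 = 280 = 2^3 · 5 · 7.
In a cyclic group of order 280, there are φ(d) elements of order d for each divisor d of 280, and zero for non-divisors.
40 = 2^3 · 5 divides 280, and φ(40) = 16.

16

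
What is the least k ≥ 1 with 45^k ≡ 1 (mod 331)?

165

The order of 45 must divide φ(331) = 331 − 1 = 330 = 2 · 3 · 5 · 11.
Divisors of 330: 1, 2, 3, 5, 6, 10, 11, 15, 22, 30, 33, 55, 66, 110, 165, 330.
Check 45^d mod 331 for each divisor in increasing order:
45^1 ≡ 45 (mod 331)
45^2 ≡ 39 (mod 331)
45^3 ≡ 100 (mod 331)
45^5 ≡ 259 (mod 331)
45^6 ≡ 70 (mod 331)
45^10 ≡ 219 (mod 331)
45^11 ≡ 256 (mod 331)
45^15 ≡ 120 (mod 331)
45^22 ≡ 329 (mod 331)
45^30 ≡ 167 (mod 331)
45^33 ≡ 150 (mod 331)
45^55 ≡ 31 (mod 331)
45^66 ≡ 323 (mod 331)
45^110 ≡ 299 (mod 331)
45^165 ≡ 1 (mod 331) ✓
The smallest such exponent is 165, so the order of 45 is 165.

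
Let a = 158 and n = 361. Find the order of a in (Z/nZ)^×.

171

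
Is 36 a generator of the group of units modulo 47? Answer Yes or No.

No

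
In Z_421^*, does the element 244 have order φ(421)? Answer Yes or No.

Yes

φ(421) = 421 − 1 = 420 = 2^2 · 3 · 5 · 7.
An element g generates (Z/421Z)^× iff g^(420/q) ≢ 1 (mod 421) for each prime q ∈ {2, 3, 5, 7}.
244^210 ≡ 420 (mod 421)  [q = 2: ≢ 1 ✓]
244^140 ≡ 20 (mod 421)  [q = 3: ≢ 1 ✓]
244^84 ≡ 279 (mod 421)  [q = 5: ≢ 1 ✓]
244^60 ≡ 33 (mod 421)  [q = 7: ≢ 1 ✓]
None equal 1, so ord_421(244) = 420: 244 is a primitive root.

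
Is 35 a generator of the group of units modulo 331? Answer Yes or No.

Yes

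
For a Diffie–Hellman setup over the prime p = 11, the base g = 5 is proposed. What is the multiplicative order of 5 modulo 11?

5

By Lagrange's theorem, ord_11(5) divides φ(11) = 11 − 1 = 10 = 2 · 5.
Divisors of 10: 1, 2, 5, 10.
Check 5^d mod 11 for each divisor in increasing order:
5^1 ≡ 5 (mod 11)
5^2 ≡ 3 (mod 11)
5^5 ≡ 1 (mod 11) ✓
So ord_11(5) = 5.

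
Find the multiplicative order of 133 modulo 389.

ord(133) | φ(389) = 389 − 1 = 388 = 2^2 · 97.
Divisors of 388: 1, 2, 4, 97, 194, 388.
Evaluate successive powers at the divisors of 388:
133^1 ≡ 133 (mod 389)
133^2 ≡ 184 (mod 389)
133^4 ≡ 13 (mod 389)
133^97 ≡ 388 (mod 389)
133^194 ≡ 1 (mod 389) ✓
Hence ord(133) = 194.

194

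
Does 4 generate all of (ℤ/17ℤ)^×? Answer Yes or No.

φ(17) = 17 − 1 = 16 = 2^4.
4 is a primitive root mod 17 iff 4^(φ(17)/q) ≢ 1 for every prime q | φ(17), i.e. q ∈ {2}.
4^8 ≡ 1 (mod 17)  [q = 2: ≡ 1 ✗]
The check at q = 2 fails, so 4 generates a proper subgroup.

No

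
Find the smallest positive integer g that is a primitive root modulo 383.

φ(383) = 383 − 1 = 382 = 2 · 191.
Test candidates g = 2, 3, … against the prime factors q ∈ {2, 191} of φ(383): g is a generator iff g^(382/q) ≢ 1 for every such q.
g = 2: 2^191 ≡ 1 — hits 1, so not a primitive root.
g = 3: 3^191 ≡ 1 — hits 1, so not a primitive root.
g = 4: 4^191 ≡ 1 — hits 1, so not a primitive root.
g = 5: 5^191 ≡ 382; 5^2 ≡ 25 — none is 1, so 5 is a primitive root.
So 5 is the smallest generator of (Z/383Z)^×.

5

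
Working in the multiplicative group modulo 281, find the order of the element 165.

By Lagrange's theorem, ord_281(165) divides φ(281) = 281 − 1 = 280 = 2^3 · 5 · 7.
Divisors of 280: 1, 2, 4, 5, 7, 8, 10, 14, 20, 28, 35, 40, 56, 70, 140, 280.
Test each divisor d:
165^1 ≡ 165 (mod 281)
165^2 ≡ 249 (mod 281)
165^4 ≡ 181 (mod 281)
165^5 ≡ 79 (mod 281)
165^7 ≡ 1 (mod 281) ✓
Therefore the multiplicative order of 165 modulo 281 is 7.

7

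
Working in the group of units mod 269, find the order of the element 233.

ord(233) | φ(269) = 269 − 1 = 268 = 2^2 · 67.
Divisors of 268: 1, 2, 4, 67, 134, 268.
Evaluate successive powers at the divisors of 268:
233^1 ≡ 233
233^2 ≡ 220
233^4 ≡ 249
233^67 ≡ 268
233^134 ≡ 1
The smallest such exponent is 134, so the order of 233 is 134.

134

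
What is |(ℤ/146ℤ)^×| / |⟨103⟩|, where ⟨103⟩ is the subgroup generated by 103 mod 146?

3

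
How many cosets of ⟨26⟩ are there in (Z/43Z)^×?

By Lagrange's theorem, ord_43(26) divides φ(43) = 43 − 1 = 42 = 2 · 3 · 7.
Divisors of 42: 1, 2, 3, 6, 7, 14, 21, 42.
Test each divisor d:
26^1 ≡ 26 (mod 43)
26^2 ≡ 31 (mod 43)
26^3 ≡ 32 (mod 43)
26^6 ≡ 35 (mod 43)
26^7 ≡ 7 (mod 43)
26^14 ≡ 6 (mod 43)
26^21 ≡ 42 (mod 43)
26^42 ≡ 1 (mod 43) ✓
The order of 26 is 42, so the subgroup it generates has 42 elements.
The index is φ(43) / ord(26) = 42 / 42 = 1.

1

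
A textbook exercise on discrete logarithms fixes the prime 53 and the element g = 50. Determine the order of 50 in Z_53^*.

52

Since 50 ∈ (Z/53Z)^×, its order divides φ(53) = 53 − 1 = 52 = 2^2 · 13.
Divisors of 52: 1, 2, 4, 13, 26, 52.
Compute 50^d (mod 53) for the divisors d until we hit 1:
50^1 ≡ 50
50^2 ≡ 9
50^4 ≡ 28
50^13 ≡ 23
50^26 ≡ 52
50^52 ≡ 1
Therefore the multiplicative order of 50 modulo 53 is 52.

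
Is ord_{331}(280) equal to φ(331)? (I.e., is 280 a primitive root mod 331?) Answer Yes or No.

No

φ(331) = 331 − 1 = 330 = 2 · 3 · 5 · 11.
280 is a primitive root mod 331 iff 280^(φ(331)/q) ≢ 1 for every prime q | φ(331), i.e. q ∈ {2, 3, 5, 11}.
280^165 ≡ 1 (mod 331)  [q = 2: ≡ 1 ✗]
280^110 ≡ 31 (mod 331)  [q = 3: ≢ 1 ✓]
280^66 ≡ 1 (mod 331)  [q = 5: ≡ 1 ✗]
280^30 ≡ 120 (mod 331)  [q = 11: ≢ 1 ✓]
Since 280^165 ≡ 1, the order of 280 divides 165 < 330, so 280 is not a primitive root.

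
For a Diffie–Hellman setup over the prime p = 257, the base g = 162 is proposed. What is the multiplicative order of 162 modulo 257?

64

By Lagrange's theorem, ord_257(162) divides φ(257) = 257 − 1 = 256 = 2^8.
Divisors of 256: 1, 2, 4, 8, 16, 32, 64, 128, 256.
Check 162^d mod 257 for each divisor in increasing order:
162^1 ≡ 162
162^2 ≡ 30
162^4 ≡ 129
162^8 ≡ 193
162^16 ≡ 241
162^32 ≡ 256
162^64 ≡ 1
Hence ord(162) = 64.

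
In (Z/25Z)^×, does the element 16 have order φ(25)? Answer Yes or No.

No

φ(25) = φ(5^2) = 5·(5−1) = 20 = 2^2 · 5.
Test 16^(20/q) mod 25 for each prime factor q of 20:
16^10 ≡ 1 (mod 25)  [q = 2: ≡ 1 ✗]
16^4 ≡ 11 (mod 25)  [q = 5: ≢ 1 ✓]
16^10 ≡ 1 shows ord(16) | 10, strictly less than φ(25); not a primitive root.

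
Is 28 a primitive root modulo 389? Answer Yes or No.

No

φ(389) = 389 − 1 = 388 = 2^2 · 97.
It suffices to check that the order of 28 is not a proper divisor of 388: compute 28^(388/q) for q ∈ {2, 97}.
28^194 ≡ 1 (mod 389)  [q = 2: ≡ 1 ✗]
28^4 ≡ 36 (mod 389)  [q = 97: ≢ 1 ✓]
28^194 ≡ 1 shows ord(28) | 194, strictly less than φ(389); not a primitive root.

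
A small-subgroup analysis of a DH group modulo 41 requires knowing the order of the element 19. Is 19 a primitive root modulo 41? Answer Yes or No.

Yes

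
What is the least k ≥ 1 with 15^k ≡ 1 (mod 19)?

ord(15) | φ(19) = 19 − 1 = 18 = 2 · 3^2.
Divisors of 18: 1, 2, 3, 6, 9, 18.
Check 15^d mod 19 for each divisor in increasing order:
15^1 ≡ 15
15^2 ≡ 16
15^3 ≡ 12
15^6 ≡ 11
15^9 ≡ 18
15^18 ≡ 1
Hence ord(15) = 18.

18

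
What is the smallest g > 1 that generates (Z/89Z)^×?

3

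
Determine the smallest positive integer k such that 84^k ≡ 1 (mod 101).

5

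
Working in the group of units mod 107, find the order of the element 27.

By Lagrange's theorem, ord_107(27) divides φ(107) = 107 − 1 = 106 = 2 · 53.
Divisors of 106: 1, 2, 53, 106.
Compute 27^d (mod 107) for the divisors d until we hit 1:
27^1 ≡ 27 (mod 107)
27^2 ≡ 87 (mod 107)
27^53 ≡ 1 (mod 107) ✓
Hence ord(27) = 53.

53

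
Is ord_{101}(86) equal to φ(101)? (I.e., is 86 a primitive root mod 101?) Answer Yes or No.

Yes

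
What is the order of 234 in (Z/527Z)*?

Since 234 ∈ (Z/527Z)^×, its order divides φ(527) = φ(17·31) = (17−1)·(31−1) = 16·30 = 480 = 2^5 · 3 · 5.
Divisors of 480: 1, 2, 3, 4, 5, 6, 8, 10, 12, 15, 16, 20, 24, 30, 32, 40, 48, 60, 80, 96, 120, 160, 240, 480.
Compute 234^d (mod 527) for the divisors d until we hit 1:
234^1 ≡ 234 (mod 527)
234^2 ≡ 475 (mod 527)
234^3 ≡ 480 (mod 527)
234^4 ≡ 69 (mod 527)
234^5 ≡ 336 (mod 527)
234^6 ≡ 101 (mod 527)
234^8 ≡ 18 (mod 527)
234^10 ≡ 118 (mod 527)
234^12 ≡ 188 (mod 527)
234^15 ≡ 123 (mod 527)
234^16 ≡ 324 (mod 527)
234^20 ≡ 222 (mod 527)
234^24 ≡ 35 (mod 527)
234^30 ≡ 373 (mod 527)
234^32 ≡ 103 (mod 527)
234^40 ≡ 273 (mod 527)
234^48 ≡ 171 (mod 527)
234^60 ≡ 1 (mod 527) ✓
The smallest such exponent is 60, so the order of 234 is 60.

60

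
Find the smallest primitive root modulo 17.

φ(17) = 17 − 1 = 16 = 2^4.
g is a primitive root iff g^(16/q) ≢ 1 (mod 17) for each prime q ∈ {2}.
g = 2: 2^8 ≡ 1 — hits 1, so not a primitive root.
g = 3: 3^8 ≡ 16 — none is 1, so 3 is a primitive root.
So 3 is the smallest generator of (Z/17Z)^×.

3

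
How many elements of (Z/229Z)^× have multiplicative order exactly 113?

φ(229) = 229 − 1 = 228 = 2^2 · 3 · 19.
In a cyclic group of order 228, there are φ(d) elements of order d for each divisor d of 228, and zero for non-divisors.
Since 113 ∤ 228, the count is 0.

0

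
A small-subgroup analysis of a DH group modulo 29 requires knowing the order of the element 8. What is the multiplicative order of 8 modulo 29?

The order of 8 must divide φ(29) = 29 − 1 = 28 = 2^2 · 7.
Divisors of 28: 1, 2, 4, 7, 14, 28.
Evaluate successive powers at the divisors of 28:
8^1 ≡ 8
8^2 ≡ 6
8^4 ≡ 7
8^7 ≡ 17
8^14 ≡ 28
8^28 ≡ 1
Hence ord(8) = 28.

28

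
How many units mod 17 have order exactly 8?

φ(17) = 17 − 1 = 16 = 2^4.
Since (Z/17Z)^× is cyclic of order 16, the number of elements of order d is φ(d) when d | 16 and 0 otherwise.
8 = 2^3 divides 16, and φ(8) = 4.

4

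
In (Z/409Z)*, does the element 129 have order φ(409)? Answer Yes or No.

Yes

φ(409) = 409 − 1 = 408 = 2^3 · 3 · 17.
Test 129^(408/q) mod 409 for each prime factor q of 408:
129^204 ≡ 408 (mod 409)  [q = 2: ≢ 1 ✓]
129^136 ≡ 53 (mod 409)  [q = 3: ≢ 1 ✓]
129^24 ≡ 180 (mod 409)  [q = 17: ≢ 1 ✓]
All checks pass, so 129 has order 408 and is a primitive root modulo 409.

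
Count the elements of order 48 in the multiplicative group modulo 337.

16

φ(337) = 337 − 1 = 336 = 2^4 · 3 · 7.
(Z/337Z)^× is cyclic (|G| = 336); a cyclic group of order m has exactly φ(d) elements of each order d | m, and none otherwise.
48 = 2^4 · 3 divides 336, and φ(48) = 16.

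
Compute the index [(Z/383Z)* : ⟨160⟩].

1

ord(160) | φ(383) = 383 − 1 = 382 = 2 · 191.
Divisors of 382: 1, 2, 191, 382.
Compute 160^d (mod 383) for the divisors d until we hit 1:
160^1 ≡ 160
160^2 ≡ 322
160^191 ≡ 382
160^382 ≡ 1
Thus |⟨160⟩| = ord(160) = 382.
[(Z/383Z)^× : ⟨160⟩] = 382/382 = 1.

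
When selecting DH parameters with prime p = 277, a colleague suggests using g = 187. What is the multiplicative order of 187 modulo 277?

138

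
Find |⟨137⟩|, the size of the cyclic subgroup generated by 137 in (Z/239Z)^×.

238

ord(137) | φ(239) = 239 − 1 = 238 = 2 · 7 · 17.
Divisors of 238: 1, 2, 7, 14, 17, 34, 119, 238.
Compute 137^d (mod 239) for the divisors d until we hit 1:
137^1 ≡ 137
137^2 ≡ 127
137^7 ≡ 168
137^14 ≡ 22
137^17 ≡ 139
137^34 ≡ 201
137^119 ≡ 238
137^238 ≡ 1
Therefore the multiplicative order of 137 modulo 239 is 238.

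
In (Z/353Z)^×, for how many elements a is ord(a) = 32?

16

φ(353) = 353 − 1 = 352 = 2^5 · 11.
In a cyclic group of order 352, there are φ(d) elements of order d for each divisor d of 352, and zero for non-divisors.
32 = 2^5 divides 352, and φ(32) = 16.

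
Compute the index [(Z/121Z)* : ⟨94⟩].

11

ord(94) | φ(121) = φ(11^2) = 11·(11−1) = 110 = 2 · 5 · 11.
Divisors of 110: 1, 2, 5, 10, 11, 22, 55, 110.
Check 94^d mod 121 for each divisor in increasing order:
94^1 ≡ 94
94^2 ≡ 3
94^5 ≡ 120
94^10 ≡ 1
The order of 94 is 10, so the subgroup it generates has 10 elements.
The index is φ(121) / ord(94) = 110 / 10 = 11.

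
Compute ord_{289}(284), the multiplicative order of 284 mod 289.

By Lagrange's theorem, ord_289(284) divides φ(289) = φ(17^2) = 17·(17−1) = 272 = 2^4 · 17.
Divisors of 272: 1, 2, 4, 8, 16, 17, 34, 68, 136, 272.
Compute 284^d (mod 289) for the divisors d until we hit 1:
284^1 ≡ 284 (mod 289)
284^2 ≡ 25 (mod 289)
284^4 ≡ 47 (mod 289)
284^8 ≡ 186 (mod 289)
284^16 ≡ 205 (mod 289)
284^17 ≡ 131 (mod 289)
284^34 ≡ 110 (mod 289)
284^68 ≡ 251 (mod 289)
284^136 ≡ 288 (mod 289)
284^272 ≡ 1 (mod 289) ✓
So ord_289(284) = 272.

272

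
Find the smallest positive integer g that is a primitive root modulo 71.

7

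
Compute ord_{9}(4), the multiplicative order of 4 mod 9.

Since 4 ∈ (Z/9Z)^×, its order divides φ(9) = φ(3^2) = 3·(3−1) = 6 = 2 · 3.
Divisors of 6: 1, 2, 3, 6.
Compute 4^d (mod 9) for the divisors d until we hit 1:
4^1 ≡ 4 (mod 9)
4^2 ≡ 7 (mod 9)
4^3 ≡ 1 (mod 9) ✓
So ord_9(4) = 3.

3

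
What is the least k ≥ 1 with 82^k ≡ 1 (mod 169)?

ord(82) | φ(169) = φ(13^2) = 13·(13−1) = 156 = 2^2 · 3 · 13.
Divisors of 156: 1, 2, 3, 4, 6, 12, 13, 26, 39, 52, 78, 156.
Test each divisor d:
82^1 ≡ 82
82^2 ≡ 133
82^3 ≡ 90
82^4 ≡ 113
82^6 ≡ 157
82^12 ≡ 144
82^13 ≡ 147
82^26 ≡ 146
82^39 ≡ 168
82^52 ≡ 22
82^78 ≡ 1
So ord_169(82) = 78.

78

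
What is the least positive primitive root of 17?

φ(17) = 17 − 1 = 16 = 2^4.
g is a primitive root iff g^(16/q) ≢ 1 (mod 17) for each prime q ∈ {2}.
g = 2: 2^8 ≡ 1 — hits 1, so not a primitive root.
g = 3: 3^8 ≡ 16 — none is 1, so 3 is a primitive root.
Hence the least primitive root of 17 is 3.

3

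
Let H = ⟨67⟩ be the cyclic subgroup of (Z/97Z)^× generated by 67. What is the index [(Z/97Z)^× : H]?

3

By Lagrange's theorem, ord_97(67) divides φ(97) = 97 − 1 = 96 = 2^5 · 3.
Divisors of 96: 1, 2, 3, 4, 6, 8, 12, 16, 24, 32, 48, 96.
Evaluate successive powers at the divisors of 96:
67^1 ≡ 67 (mod 97)
67^2 ≡ 27 (mod 97)
67^3 ≡ 63 (mod 97)
67^4 ≡ 50 (mod 97)
67^6 ≡ 89 (mod 97)
67^8 ≡ 75 (mod 97)
67^12 ≡ 64 (mod 97)
67^16 ≡ 96 (mod 97)
67^24 ≡ 22 (mod 97)
67^32 ≡ 1 (mod 97) ✓
So ord_97(67) = 32, hence |⟨67⟩| = 32.
[(Z/97Z)^× : ⟨67⟩] = 96/32 = 3.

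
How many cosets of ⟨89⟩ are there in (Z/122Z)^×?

3

The order of 89 must divide φ(122) = φ(2)·φ(61) = 1·60 = 60 = 2^2 · 3 · 5.
Divisors of 60: 1, 2, 3, 4, 5, 6, 10, 12, 15, 20, 30, 60.
Check 89^d mod 122 for each divisor in increasing order:
89^1 ≡ 89
89^2 ≡ 113
89^3 ≡ 53
89^4 ≡ 81
89^5 ≡ 11
89^6 ≡ 3
89^10 ≡ 121
89^12 ≡ 9
89^15 ≡ 111
89^20 ≡ 1
So ord_122(89) = 20, hence |⟨89⟩| = 20.
[(Z/122Z)^× : ⟨89⟩] = 60/20 = 3.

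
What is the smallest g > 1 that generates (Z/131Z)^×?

2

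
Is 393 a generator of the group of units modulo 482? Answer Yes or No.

No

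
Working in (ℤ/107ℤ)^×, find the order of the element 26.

The order of 26 must divide φ(107) = 107 − 1 = 106 = 2 · 53.
Divisors of 106: 1, 2, 53, 106.
Evaluate successive powers at the divisors of 106:
26^1 ≡ 26
26^2 ≡ 34
26^53 ≡ 106
26^106 ≡ 1
So ord_107(26) = 106.

106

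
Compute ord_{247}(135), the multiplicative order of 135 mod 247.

36

Since 135 ∈ (Z/247Z)^×, its order divides φ(247) = φ(13·19) = (13−1)·(19−1) = 12·18 = 216 = 2^3 · 3^3.
Divisors of 216: 1, 2, 3, 4, 6, 8, 9, 12, 18, 24, 27, 36, 54, 72, 108, 216.
Check 135^d mod 247 for each divisor in increasing order:
135^1 ≡ 135 (mod 247)
135^2 ≡ 194 (mod 247)
135^3 ≡ 8 (mod 247)
135^4 ≡ 92 (mod 247)
135^6 ≡ 64 (mod 247)
135^8 ≡ 66 (mod 247)
135^9 ≡ 18 (mod 247)
135^12 ≡ 144 (mod 247)
135^18 ≡ 77 (mod 247)
135^24 ≡ 235 (mod 247)
135^27 ≡ 151 (mod 247)
135^36 ≡ 1 (mod 247) ✓
So ord_247(135) = 36.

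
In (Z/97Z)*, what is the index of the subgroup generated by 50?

By Lagrange's theorem, ord_97(50) divides φ(97) = 97 − 1 = 96 = 2^5 · 3.
Divisors of 96: 1, 2, 3, 4, 6, 8, 12, 16, 24, 32, 48, 96.
Compute 50^d (mod 97) for the divisors d until we hit 1:
50^1 ≡ 50 (mod 97)
50^2 ≡ 75 (mod 97)
50^3 ≡ 64 (mod 97)
50^4 ≡ 96 (mod 97)
50^6 ≡ 22 (mod 97)
50^8 ≡ 1 (mod 97) ✓
Thus |⟨50⟩| = ord(50) = 8.
The index is φ(97) / ord(50) = 96 / 8 = 12.

12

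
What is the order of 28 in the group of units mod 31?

15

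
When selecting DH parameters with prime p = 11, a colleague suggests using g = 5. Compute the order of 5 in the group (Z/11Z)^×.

5

The order of 5 must divide φ(11) = 11 − 1 = 10 = 2 · 5.
Divisors of 10: 1, 2, 5, 10.
Evaluate successive powers at the divisors of 10:
5^1 ≡ 5
5^2 ≡ 3
5^5 ≡ 1
Hence ord(5) = 5.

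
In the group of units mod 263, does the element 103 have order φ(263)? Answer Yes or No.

No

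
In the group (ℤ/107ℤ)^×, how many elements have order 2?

φ(107) = 107 − 1 = 106 = 2 · 53.
(Z/107Z)^× is cyclic (|G| = 106); a cyclic group of order m has exactly φ(d) elements of each order d | m, and none otherwise.
2 | 106, and φ(2) = 2 − 1 = 1.

1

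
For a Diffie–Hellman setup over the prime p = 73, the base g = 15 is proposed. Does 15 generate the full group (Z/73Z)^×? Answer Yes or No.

φ(73) = 73 − 1 = 72 = 2^3 · 3^2.
Test 15^(72/q) mod 73 for each prime factor q of 72:
15^36 ≡ 72 (mod 73)  [q = 2: ≢ 1 ✓]
15^24 ≡ 8 (mod 73)  [q = 3: ≢ 1 ✓]
All checks pass, so 15 has order 72 and is a primitive root modulo 73.

Yes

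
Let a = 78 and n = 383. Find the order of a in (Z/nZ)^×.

ord(78) | φ(383) = 383 − 1 = 382 = 2 · 191.
Divisors of 382: 1, 2, 191, 382.
Evaluate successive powers at the divisors of 382:
78^1 ≡ 78
78^2 ≡ 339
78^191 ≡ 382
78^382 ≡ 1
So ord_383(78) = 382.

382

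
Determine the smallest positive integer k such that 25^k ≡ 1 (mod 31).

ord(25) | φ(31) = 31 − 1 = 30 = 2 · 3 · 5.
Divisors of 30: 1, 2, 3, 5, 6, 10, 15, 30.
Check 25^d mod 31 for each divisor in increasing order:
25^1 ≡ 25 (mod 31)
25^2 ≡ 5 (mod 31)
25^3 ≡ 1 (mod 31) ✓
The smallest such exponent is 3, so the order of 25 is 3.

3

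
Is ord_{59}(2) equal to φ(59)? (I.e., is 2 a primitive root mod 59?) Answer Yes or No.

φ(59) = 59 − 1 = 58 = 2 · 29.
An element g generates (Z/59Z)^× iff g^(58/q) ≢ 1 (mod 59) for each prime q ∈ {2, 29}.
2^29 ≡ 58 (mod 59)  [q = 2: ≢ 1 ✓]
2^2 ≡ 4 (mod 59)  [q = 29: ≢ 1 ✓]
Every test exponent gives a nontrivial residue, hence 2 generates the full group.

Yes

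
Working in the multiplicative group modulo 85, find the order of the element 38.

By Lagrange's theorem, ord_85(38) divides φ(85) = φ(5·17) = (5−1)·(17−1) = 4·16 = 64 = 2^6.
Divisors of 64: 1, 2, 4, 8, 16, 32, 64.
Check 38^d mod 85 for each divisor in increasing order:
38^1 ≡ 38 (mod 85)
38^2 ≡ 84 (mod 85)
38^4 ≡ 1 (mod 85) ✓
The smallest such exponent is 4, so the order of 38 is 4.

4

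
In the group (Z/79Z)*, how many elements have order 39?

24

φ(79) = 79 − 1 = 78 = 2 · 3 · 13.
In a cyclic group of order 78, there are φ(d) elements of order d for each divisor d of 78, and zero for non-divisors.
39 = 3 · 13 divides 78, and φ(39) = 24.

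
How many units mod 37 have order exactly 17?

0

φ(37) = 37 − 1 = 36 = 2^2 · 3^2.
In a cyclic group of order 36, there are φ(d) elements of order d for each divisor d of 36, and zero for non-divisors.
Since 17 ∤ 36, the count is 0.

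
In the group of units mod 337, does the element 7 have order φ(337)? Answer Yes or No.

No

φ(337) = 337 − 1 = 336 = 2^4 · 3 · 7.
Test 7^(336/q) mod 337 for each prime factor q of 336:
7^168 ≡ 1 (mod 337)  [q = 2: ≡ 1 ✗]
7^112 ≡ 1 (mod 337)  [q = 3: ≡ 1 ✗]
7^48 ≡ 64 (mod 337)  [q = 7: ≢ 1 ✓]
Since 7^168 ≡ 1, the order of 7 divides 168 < 336, so 7 is not a primitive root.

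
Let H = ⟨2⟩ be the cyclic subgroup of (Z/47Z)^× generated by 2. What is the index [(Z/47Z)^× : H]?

By Lagrange's theorem, ord_47(2) divides φ(47) = 47 − 1 = 46 = 2 · 23.
Divisors of 46: 1, 2, 23, 46.
Evaluate successive powers at the divisors of 46:
2^1 ≡ 2
2^2 ≡ 4
2^23 ≡ 1
So ord_47(2) = 23, hence |⟨2⟩| = 23.
Index = |(Z/47Z)^×| / |⟨2⟩| = 46 / 23 = 2.

2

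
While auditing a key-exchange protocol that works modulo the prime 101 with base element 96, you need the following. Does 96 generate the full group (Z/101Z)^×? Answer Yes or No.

φ(101) = 101 − 1 = 100 = 2^2 · 5^2.
It suffices to check that the order of 96 is not a proper divisor of 100: compute 96^(100/q) for q ∈ {2, 5}.
96^50 ≡ 1 (mod 101)  [q = 2: ≡ 1 ✗]
96^20 ≡ 84 (mod 101)  [q = 5: ≢ 1 ✓]
96^50 ≡ 1 shows ord(96) | 50, strictly less than φ(101); not a primitive root.

No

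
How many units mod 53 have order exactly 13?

12

φ(53) = 53 − 1 = 52 = 2^2 · 13.
Since (Z/53Z)^× is cyclic of order 52, the number of elements of order d is φ(d) when d | 52 and 0 otherwise.
13 | 52, and φ(13) = 13 − 1 = 12.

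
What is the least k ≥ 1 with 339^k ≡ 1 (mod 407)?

20

ord(339) | φ(407) = φ(11·37) = (11−1)·(37−1) = 10·36 = 360 = 2^3 · 3^2 · 5.
Divisors of 360: 1, 2, 3, 4, 5, 6, 8, 9, 10, 12, 15, 18, 20, 24, 30, 36, 40, 45, 60, 72, 90, 120, 180, 360.
Check 339^d mod 407 for each divisor in increasing order:
339^1 ≡ 339 (mod 407)
339^2 ≡ 147 (mod 407)
339^3 ≡ 179 (mod 407)
339^4 ≡ 38 (mod 407)
339^5 ≡ 265 (mod 407)
339^6 ≡ 295 (mod 407)
339^8 ≡ 223 (mod 407)
339^9 ≡ 302 (mod 407)
339^10 ≡ 221 (mod 407)
339^12 ≡ 334 (mod 407)
339^15 ≡ 364 (mod 407)
339^18 ≡ 36 (mod 407)
339^20 ≡ 1 (mod 407) ✓
So ord_407(339) = 20.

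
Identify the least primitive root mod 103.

φ(103) = 103 − 1 = 102 = 2 · 3 · 17.
g is a primitive root iff g^(102/q) ≢ 1 (mod 103) for each prime q ∈ {2, 3, 17}.
g = 2: 2^51 ≡ 1 — hits 1, so not a primitive root.
g = 3: 3^51 ≡ 102; 3^34 ≡ 1 — hits 1, so not a primitive root.
g = 4: 4^51 ≡ 1 — hits 1, so not a primitive root.
g = 5: 5^51 ≡ 102; 5^34 ≡ 56; 5^6 ≡ 72 — none is 1, so 5 is a primitive root.
The smallest primitive root modulo 103 is 5.

5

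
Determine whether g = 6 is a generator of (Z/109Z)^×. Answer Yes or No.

Yes

φ(109) = 109 − 1 = 108 = 2^2 · 3^3.
It suffices to check that the order of 6 is not a proper divisor of 108: compute 6^(108/q) for q ∈ {2, 3}.
6^54 ≡ 108 (mod 109)  [q = 2: ≢ 1 ✓]
6^36 ≡ 63 (mod 109)  [q = 3: ≢ 1 ✓]
Every test exponent gives a nontrivial residue, hence 6 generates the full group.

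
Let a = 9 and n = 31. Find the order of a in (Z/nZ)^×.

15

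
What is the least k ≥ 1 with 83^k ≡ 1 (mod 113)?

By Lagrange's theorem, ord_113(83) divides φ(113) = 113 − 1 = 112 = 2^4 · 7.
Divisors of 112: 1, 2, 4, 7, 8, 14, 16, 28, 56, 112.
Compute 83^d (mod 113) for the divisors d until we hit 1:
83^1 ≡ 83 (mod 113)
83^2 ≡ 109 (mod 113)
83^4 ≡ 16 (mod 113)
83^7 ≡ 112 (mod 113)
83^8 ≡ 30 (mod 113)
83^14 ≡ 1 (mod 113) ✓
The smallest such exponent is 14, so the order of 83 is 14.

14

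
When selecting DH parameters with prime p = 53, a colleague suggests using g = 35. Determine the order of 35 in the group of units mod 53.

ord(35) | φ(53) = 53 − 1 = 52 = 2^2 · 13.
Divisors of 52: 1, 2, 4, 13, 26, 52.
Test each divisor d:
35^1 ≡ 35 (mod 53)
35^2 ≡ 6 (mod 53)
35^4 ≡ 36 (mod 53)
35^13 ≡ 30 (mod 53)
35^26 ≡ 52 (mod 53)
35^52 ≡ 1 (mod 53) ✓
Therefore the multiplicative order of 35 modulo 53 is 52.

52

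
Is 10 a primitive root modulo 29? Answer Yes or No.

Yes

φ(29) = 29 − 1 = 28 = 2^2 · 7.
It suffices to check that the order of 10 is not a proper divisor of 28: compute 10^(28/q) for q ∈ {2, 7}.
10^14 ≡ 28 (mod 29)  [q = 2: ≢ 1 ✓]
10^4 ≡ 24 (mod 29)  [q = 7: ≢ 1 ✓]
Every test exponent gives a nontrivial residue, hence 10 generates the full group.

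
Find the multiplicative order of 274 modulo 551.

42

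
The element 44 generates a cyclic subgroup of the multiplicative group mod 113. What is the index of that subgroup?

ord(44) | φ(113) = 113 − 1 = 112 = 2^4 · 7.
Divisors of 112: 1, 2, 4, 7, 8, 14, 16, 28, 56, 112.
Compute 44^d (mod 113) for the divisors d until we hit 1:
44^1 ≡ 44 (mod 113)
44^2 ≡ 15 (mod 113)
44^4 ≡ 112 (mod 113)
44^7 ≡ 18 (mod 113)
44^8 ≡ 1 (mod 113) ✓
The order of 44 is 8, so the subgroup it generates has 8 elements.
[(Z/113Z)^× : ⟨44⟩] = 112/8 = 14.

14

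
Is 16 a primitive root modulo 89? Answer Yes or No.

φ(89) = 89 − 1 = 88 = 2^3 · 11.
Test 16^(88/q) mod 89 for each prime factor q of 88:
16^44 ≡ 1 (mod 89)  [q = 2: ≡ 1 ✗]
16^8 ≡ 45 (mod 89)  [q = 11: ≢ 1 ✓]
The check at q = 2 fails, so 16 generates a proper subgroup.

No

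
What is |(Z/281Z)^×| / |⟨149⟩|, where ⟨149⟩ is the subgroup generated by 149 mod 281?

2

The order of 149 must divide φ(281) = 281 − 1 = 280 = 2^3 · 5 · 7.
Divisors of 280: 1, 2, 4, 5, 7, 8, 10, 14, 20, 28, 35, 40, 56, 70, 140, 280.
Test each divisor d:
149^1 ≡ 149 (mod 281)
149^2 ≡ 2 (mod 281)
149^4 ≡ 4 (mod 281)
149^5 ≡ 34 (mod 281)
149^7 ≡ 68 (mod 281)
149^8 ≡ 16 (mod 281)
149^10 ≡ 32 (mod 281)
149^14 ≡ 128 (mod 281)
149^20 ≡ 181 (mod 281)
149^28 ≡ 86 (mod 281)
149^35 ≡ 228 (mod 281)
149^40 ≡ 165 (mod 281)
149^56 ≡ 90 (mod 281)
149^70 ≡ 280 (mod 281)
149^140 ≡ 1 (mod 281) ✓
Thus |⟨149⟩| = ord(149) = 140.
The index is φ(281) / ord(149) = 280 / 140 = 2.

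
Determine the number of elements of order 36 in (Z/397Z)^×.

φ(397) = 397 − 1 = 396 = 2^2 · 3^2 · 11.
In a cyclic group of order 396, there are φ(d) elements of order d for each divisor d of 396, and zero for non-divisors.
36 = 2^2 · 3^2 divides 396, and φ(36) = 12.

12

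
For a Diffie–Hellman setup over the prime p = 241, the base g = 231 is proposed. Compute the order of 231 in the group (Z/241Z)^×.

15

Since 231 ∈ (Z/241Z)^×, its order divides φ(241) = 241 − 1 = 240 = 2^4 · 3 · 5.
Divisors of 240: 1, 2, 3, 4, 5, 6, 8, 10, 12, 15, 16, 20, 24, 30, 40, 48, 60, 80, 120, 240.
Compute 231^d (mod 241) for the divisors d until we hit 1:
231^1 ≡ 231 (mod 241)
231^2 ≡ 100 (mod 241)
231^3 ≡ 205 (mod 241)
231^4 ≡ 119 (mod 241)
231^5 ≡ 15 (mod 241)
231^6 ≡ 91 (mod 241)
231^8 ≡ 183 (mod 241)
231^10 ≡ 225 (mod 241)
231^12 ≡ 87 (mod 241)
231^15 ≡ 1 (mod 241) ✓
Hence ord(231) = 15.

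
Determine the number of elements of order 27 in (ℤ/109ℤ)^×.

φ(109) = 109 − 1 = 108 = 2^2 · 3^3.
In a cyclic group of order 108, there are φ(d) elements of order d for each divisor d of 108, and zero for non-divisors.
27 = 3^3 divides 108, and φ(27) = 18.

18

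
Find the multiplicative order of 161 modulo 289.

136

The order of 161 must divide φ(289) = φ(17^2) = 17·(17−1) = 272 = 2^4 · 17.
Divisors of 272: 1, 2, 4, 8, 16, 17, 34, 68, 136, 272.
Test each divisor d:
161^1 ≡ 161 (mod 289)
161^2 ≡ 200 (mod 289)
161^4 ≡ 118 (mod 289)
161^8 ≡ 52 (mod 289)
161^16 ≡ 103 (mod 289)
161^17 ≡ 110 (mod 289)
161^34 ≡ 251 (mod 289)
161^68 ≡ 288 (mod 289)
161^136 ≡ 1 (mod 289) ✓
Therefore the multiplicative order of 161 modulo 289 is 136.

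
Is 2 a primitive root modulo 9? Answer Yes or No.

Yes

φ(9) = φ(3^2) = 3·(3−1) = 6 = 2 · 3.
An element g generates (Z/9Z)^× iff g^(6/q) ≢ 1 (mod 9) for each prime q ∈ {2, 3}.
2^3 ≡ 8 (mod 9)  [q = 2: ≢ 1 ✓]
2^2 ≡ 4 (mod 9)  [q = 3: ≢ 1 ✓]
All checks pass, so 2 has order 6 and is a primitive root modulo 9.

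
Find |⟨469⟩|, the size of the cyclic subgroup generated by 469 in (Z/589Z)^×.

90

By Lagrange's theorem, ord_589(469) divides φ(589) = φ(19·31) = (19−1)·(31−1) = 18·30 = 540 = 2^2 · 3^3 · 5.
Divisors of 540: 1, 2, 3, 4, 5, 6, 9, 10, 12, 15, 18, 20, 27, 30, 36, 45, 54, 60, 90, 108, 135, 180, 270, 540.
Check 469^d mod 589 for each divisor in increasing order:
469^1 ≡ 469
469^2 ≡ 264
469^3 ≡ 126
469^4 ≡ 194
469^5 ≡ 280
469^6 ≡ 562
469^9 ≡ 132
469^10 ≡ 63
469^12 ≡ 140
469^15 ≡ 559
469^18 ≡ 343
469^20 ≡ 435
469^27 ≡ 512
469^30 ≡ 311
469^36 ≡ 438
469^45 ≡ 94
469^54 ≡ 39
469^60 ≡ 125
469^90 ≡ 1
Hence ord(469) = 90.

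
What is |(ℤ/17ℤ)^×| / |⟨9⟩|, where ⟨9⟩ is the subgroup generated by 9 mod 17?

2

Since 9 ∈ (Z/17Z)^×, its order divides φ(17) = 17 − 1 = 16 = 2^4.
Divisors of 16: 1, 2, 4, 8, 16.
Evaluate successive powers at the divisors of 16:
9^1 ≡ 9 (mod 17)
9^2 ≡ 13 (mod 17)
9^4 ≡ 16 (mod 17)
9^8 ≡ 1 (mod 17) ✓
Thus |⟨9⟩| = ord(9) = 8.
The index is φ(17) / ord(9) = 16 / 8 = 2.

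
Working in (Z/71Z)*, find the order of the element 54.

By Lagrange's theorem, ord_71(54) divides φ(71) = 71 − 1 = 70 = 2 · 5 · 7.
Divisors of 70: 1, 2, 5, 7, 10, 14, 35, 70.
Test each divisor d:
54^1 ≡ 54 (mod 71)
54^2 ≡ 5 (mod 71)
54^5 ≡ 1 (mod 71) ✓
The smallest such exponent is 5, so the order of 54 is 5.

5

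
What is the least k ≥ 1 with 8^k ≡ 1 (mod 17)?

8

Since 8 ∈ (Z/17Z)^×, its order divides φ(17) = 17 − 1 = 16 = 2^4.
Divisors of 16: 1, 2, 4, 8, 16.
Check 8^d mod 17 for each divisor in increasing order:
8^1 ≡ 8 (mod 17)
8^2 ≡ 13 (mod 17)
8^4 ≡ 16 (mod 17)
8^8 ≡ 1 (mod 17) ✓
The smallest such exponent is 8, so the order of 8 is 8.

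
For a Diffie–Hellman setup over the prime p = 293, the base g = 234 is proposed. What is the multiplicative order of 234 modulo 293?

The order of 234 must divide φ(293) = 293 − 1 = 292 = 2^2 · 73.
Divisors of 292: 1, 2, 4, 73, 146, 292.
Evaluate successive powers at the divisors of 292:
234^1 ≡ 234 (mod 293)
234^2 ≡ 258 (mod 293)
234^4 ≡ 53 (mod 293)
234^73 ≡ 292 (mod 293)
234^146 ≡ 1 (mod 293) ✓
The smallest such exponent is 146, so the order of 234 is 146.

146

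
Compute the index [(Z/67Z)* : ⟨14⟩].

6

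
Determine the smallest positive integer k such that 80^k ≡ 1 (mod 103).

Since 80 ∈ (Z/103Z)^×, its order divides φ(103) = 103 − 1 = 102 = 2 · 3 · 17.
Divisors of 102: 1, 2, 3, 6, 17, 34, 51, 102.
Test each divisor d:
80^1 ≡ 80
80^2 ≡ 14
80^3 ≡ 90
80^6 ≡ 66
80^17 ≡ 102
80^34 ≡ 1
The smallest such exponent is 34, so the order of 80 is 34.

34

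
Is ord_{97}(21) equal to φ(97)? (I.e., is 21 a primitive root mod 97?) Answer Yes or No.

Yes

φ(97) = 97 − 1 = 96 = 2^5 · 3.
It suffices to check that the order of 21 is not a proper divisor of 96: compute 21^(96/q) for q ∈ {2, 3}.
21^48 ≡ 96 (mod 97)  [q = 2: ≢ 1 ✓]
21^32 ≡ 61 (mod 97)  [q = 3: ≢ 1 ✓]
Every test exponent gives a nontrivial residue, hence 21 generates the full group.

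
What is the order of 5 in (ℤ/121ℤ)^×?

55

Since 5 ∈ (Z/121Z)^×, its order divides φ(121) = φ(11^2) = 11·(11−1) = 110 = 2 · 5 · 11.
Divisors of 110: 1, 2, 5, 10, 11, 22, 55, 110.
Check 5^d mod 121 for each divisor in increasing order:
5^1 ≡ 5 (mod 121)
5^2 ≡ 25 (mod 121)
5^5 ≡ 100 (mod 121)
5^10 ≡ 78 (mod 121)
5^11 ≡ 27 (mod 121)
5^22 ≡ 3 (mod 121)
5^55 ≡ 1 (mod 121) ✓
The smallest such exponent is 55, so the order of 5 is 55.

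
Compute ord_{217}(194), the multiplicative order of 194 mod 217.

ord(194) | φ(217) = φ(7·31) = (7−1)·(31−1) = 6·30 = 180 = 2^2 · 3^2 · 5.
Divisors of 180: 1, 2, 3, 4, 5, 6, 9, 10, 12, 15, 18, 20, 30, 36, 45, 60, 90, 180.
Test each divisor d:
194^1 ≡ 194 (mod 217)
194^2 ≡ 95 (mod 217)
194^3 ≡ 202 (mod 217)
194^4 ≡ 128 (mod 217)
194^5 ≡ 94 (mod 217)
194^6 ≡ 8 (mod 217)
194^9 ≡ 97 (mod 217)
194^10 ≡ 156 (mod 217)
194^12 ≡ 64 (mod 217)
194^15 ≡ 125 (mod 217)
194^18 ≡ 78 (mod 217)
194^20 ≡ 32 (mod 217)
194^30 ≡ 1 (mod 217) ✓
Hence ord(194) = 30.

30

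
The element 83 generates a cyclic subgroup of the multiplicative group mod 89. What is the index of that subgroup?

By Lagrange's theorem, ord_89(83) divides φ(89) = 89 − 1 = 88 = 2^3 · 11.
Divisors of 88: 1, 2, 4, 8, 11, 22, 44, 88.
Check 83^d mod 89 for each divisor in increasing order:
83^1 ≡ 83 (mod 89)
83^2 ≡ 36 (mod 89)
83^4 ≡ 50 (mod 89)
83^8 ≡ 8 (mod 89)
83^11 ≡ 52 (mod 89)
83^22 ≡ 34 (mod 89)
83^44 ≡ 88 (mod 89)
83^88 ≡ 1 (mod 89) ✓
The order of 83 is 88, so the subgroup it generates has 88 elements.
The index is φ(89) / ord(83) = 88 / 88 = 1.

1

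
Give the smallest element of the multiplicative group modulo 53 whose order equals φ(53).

φ(53) = 53 − 1 = 52 = 2^2 · 13.
Test candidates g = 2, 3, … against the prime factors q ∈ {2, 13} of φ(53): g is a generator iff g^(52/q) ≢ 1 for every such q.
g = 2: 2^26 ≡ 52; 2^4 ≡ 16 — none is 1, so 2 is a primitive root.
So 2 is the smallest generator of (Z/53Z)^×.

2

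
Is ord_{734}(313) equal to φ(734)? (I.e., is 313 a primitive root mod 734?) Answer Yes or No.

No

φ(734) = φ(2)·φ(367) = 1·366 = 366 = 2 · 3 · 61.
It suffices to check that the order of 313 is not a proper divisor of 366: compute 313^(366/q) for q ∈ {2, 3, 61}.
313^183 ≡ 1 (mod 734)  [q = 2: ≡ 1 ✗]
313^122 ≡ 283 (mod 734)  [q = 3: ≢ 1 ✓]
313^6 ≡ 441 (mod 734)  [q = 61: ≢ 1 ✓]
313^183 ≡ 1 shows ord(313) | 183, strictly less than φ(734); not a primitive root.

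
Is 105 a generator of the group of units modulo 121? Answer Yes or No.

Yes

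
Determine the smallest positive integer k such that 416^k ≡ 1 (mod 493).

Since 416 ∈ (Z/493Z)^×, its order divides φ(493) = φ(17·29) = (17−1)·(29−1) = 16·28 = 448 = 2^6 · 7.
Divisors of 448: 1, 2, 4, 7, 8, 14, 16, 28, 32, 56, 64, 112, 224, 448.
Test each divisor d:
416^1 ≡ 416
416^2 ≡ 13
416^4 ≡ 169
416^7 ≡ 423
416^8 ≡ 460
416^14 ≡ 463
416^16 ≡ 103
416^28 ≡ 407
416^32 ≡ 256
416^56 ≡ 1
So ord_493(416) = 56.

56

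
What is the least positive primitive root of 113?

φ(113) = 113 − 1 = 112 = 2^4 · 7.
g is a primitive root iff g^(112/q) ≢ 1 (mod 113) for each prime q ∈ {2, 7}.
g = 2: 2^56 ≡ 1 — hits 1, so not a primitive root.
g = 3: 3^56 ≡ 112; 3^16 ≡ 49 — none is 1, so 3 is a primitive root.
The smallest primitive root modulo 113 is 3.

3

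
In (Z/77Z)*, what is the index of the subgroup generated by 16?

4

Since 16 ∈ (Z/77Z)^×, its order divides φ(77) = φ(7·11) = (7−1)·(11−1) = 6·10 = 60 = 2^2 · 3 · 5.
Divisors of 60: 1, 2, 3, 4, 5, 6, 10, 12, 15, 20, 30, 60.
Compute 16^d (mod 77) for the divisors d until we hit 1:
16^1 ≡ 16
16^2 ≡ 25
16^3 ≡ 15
16^4 ≡ 9
16^5 ≡ 67
16^6 ≡ 71
16^10 ≡ 23
16^12 ≡ 36
16^15 ≡ 1
Thus |⟨16⟩| = ord(16) = 15.
Index = |(Z/77Z)^×| / |⟨16⟩| = 60 / 15 = 4.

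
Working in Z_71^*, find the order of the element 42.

70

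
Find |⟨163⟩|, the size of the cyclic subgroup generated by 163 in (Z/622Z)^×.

By Lagrange's theorem, ord_622(163) divides φ(622) = φ(2)·φ(311) = 1·310 = 310 = 2 · 5 · 31.
Divisors of 310: 1, 2, 5, 10, 31, 62, 155, 310.
Check 163^d mod 622 for each divisor in increasing order:
163^1 ≡ 163
163^2 ≡ 445
163^5 ≡ 7
163^10 ≡ 49
163^31 ≡ 527
163^62 ≡ 317
163^155 ≡ 1
The smallest such exponent is 155, so the order of 163 is 155.

155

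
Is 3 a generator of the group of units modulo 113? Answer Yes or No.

Yes

φ(113) = 113 − 1 = 112 = 2^4 · 7.
Test 3^(112/q) mod 113 for each prime factor q of 112:
3^56 ≡ 112 (mod 113)  [q = 2: ≢ 1 ✓]
3^16 ≡ 49 (mod 113)  [q = 7: ≢ 1 ✓]
None equal 1, so ord_113(3) = 112: 3 is a primitive root.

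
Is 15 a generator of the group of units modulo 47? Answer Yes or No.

φ(47) = 47 − 1 = 46 = 2 · 23.
Test 15^(46/q) mod 47 for each prime factor q of 46:
15^23 ≡ 46 (mod 47)  [q = 2: ≢ 1 ✓]
15^2 ≡ 37 (mod 47)  [q = 23: ≢ 1 ✓]
Every test exponent gives a nontrivial residue, hence 15 generates the full group.

Yes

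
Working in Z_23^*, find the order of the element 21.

22

Since 21 ∈ (Z/23Z)^×, its order divides φ(23) = 23 − 1 = 22 = 2 · 11.
Divisors of 22: 1, 2, 11, 22.
Compute 21^d (mod 23) for the divisors d until we hit 1:
21^1 ≡ 21
21^2 ≡ 4
21^11 ≡ 22
21^22 ≡ 1
Hence ord(21) = 22.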